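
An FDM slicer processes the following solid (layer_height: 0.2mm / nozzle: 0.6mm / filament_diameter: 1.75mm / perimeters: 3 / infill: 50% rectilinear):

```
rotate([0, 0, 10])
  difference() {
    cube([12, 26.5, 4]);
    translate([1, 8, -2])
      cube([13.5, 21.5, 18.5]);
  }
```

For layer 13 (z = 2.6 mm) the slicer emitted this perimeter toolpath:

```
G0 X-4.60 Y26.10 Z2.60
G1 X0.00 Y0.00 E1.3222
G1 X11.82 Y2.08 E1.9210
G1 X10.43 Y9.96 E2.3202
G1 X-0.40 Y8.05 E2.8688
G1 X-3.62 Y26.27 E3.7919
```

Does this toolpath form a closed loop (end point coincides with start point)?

Start point (G0): (-4.60, 26.10). End point (last G1): the path does not return to the start — open.

no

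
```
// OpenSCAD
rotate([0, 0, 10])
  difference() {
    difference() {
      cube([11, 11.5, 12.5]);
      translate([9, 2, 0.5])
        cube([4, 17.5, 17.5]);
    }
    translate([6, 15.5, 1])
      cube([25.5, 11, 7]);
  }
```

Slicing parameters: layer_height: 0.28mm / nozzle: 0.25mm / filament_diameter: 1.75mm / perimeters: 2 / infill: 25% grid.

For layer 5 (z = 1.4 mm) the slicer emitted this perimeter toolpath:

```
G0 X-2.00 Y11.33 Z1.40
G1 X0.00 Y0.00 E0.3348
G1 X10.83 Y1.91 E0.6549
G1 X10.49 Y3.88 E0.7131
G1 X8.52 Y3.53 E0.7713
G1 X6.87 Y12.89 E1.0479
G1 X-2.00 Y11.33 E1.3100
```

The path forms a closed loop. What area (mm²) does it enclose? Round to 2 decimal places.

Apply the shoelace formula to the sequence of (X, Y) vertices; enclosed area = 107.57 mm².

107.57 mm²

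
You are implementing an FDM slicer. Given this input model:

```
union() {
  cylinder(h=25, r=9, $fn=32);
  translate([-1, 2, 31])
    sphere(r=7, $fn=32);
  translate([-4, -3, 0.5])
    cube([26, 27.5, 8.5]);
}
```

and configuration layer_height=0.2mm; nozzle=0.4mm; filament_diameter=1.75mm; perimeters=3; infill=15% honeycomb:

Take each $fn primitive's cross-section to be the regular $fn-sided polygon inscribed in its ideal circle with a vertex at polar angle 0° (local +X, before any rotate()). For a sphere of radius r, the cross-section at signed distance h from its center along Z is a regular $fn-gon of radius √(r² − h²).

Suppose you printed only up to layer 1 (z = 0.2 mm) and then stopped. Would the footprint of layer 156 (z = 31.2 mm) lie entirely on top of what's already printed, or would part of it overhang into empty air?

Compare the two slices. At z = 0.2: the cylinder: section is a regular 32-gon, circumradius r=9 (area = (32/2)·9.000²·sin(360°/32) = 252.84 mm²); the sphere at (-1, 2) is absent (|z−center|=30.800 > r=7); the cube at (-4, -3) does not reach this height (z outside [0.5, 9]); Merging all regions: only the r=9 cylinder is present, so the union is just that shape — area = 252.84 mm². At z = 31.2: the cylinder is not intersected at this z (z outside [0, 25]); the sphere at (-1, 2): section is a regular 32-gon, circumradius = √(r²−h²) = √(7²−0.2²) = 6.997 (area = (32/2)·6.997²·sin(360°/32) = 152.83 mm²); the cube at (-4, -3) is not intersected at this z (z outside [0.5, 9]); Merging all regions: only the r=7 sphere at (-1, 2) is present, so the union is just that shape — area = 152.83 mm². Checking containment: at z = 31.2 the cross-section extends beyond the z = 0.2 cross-section by about 1.18 mm².

part overhangs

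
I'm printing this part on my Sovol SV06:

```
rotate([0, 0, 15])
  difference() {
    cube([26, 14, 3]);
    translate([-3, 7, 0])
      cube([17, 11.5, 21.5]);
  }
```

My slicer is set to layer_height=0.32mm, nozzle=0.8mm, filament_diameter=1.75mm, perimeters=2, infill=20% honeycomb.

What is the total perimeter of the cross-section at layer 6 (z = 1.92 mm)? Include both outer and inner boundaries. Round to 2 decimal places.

80.00 mm

At z = 1.92 mm: the cube (footprint 26×14) is included at this height (perimeter 80.00 mm); the 17×11.5 cube at (-3, 7) contributes its full rectangle (perimeter 57.00 mm); After the difference (first − rest): starting from the 26×14 cube, the 17×11.5 cube at (-3, 7) partially overlaps it — only the 98.00 mm² overlap (of its 195.50 mm²) is removed, clipping the outline — boundary = 80.00 mm; (whole slice rotated 15° about Z — lengths, areas and connectivity unchanged). Overall, the cross-section is a single solid region. Total boundary length (outer) = 80.00 mm.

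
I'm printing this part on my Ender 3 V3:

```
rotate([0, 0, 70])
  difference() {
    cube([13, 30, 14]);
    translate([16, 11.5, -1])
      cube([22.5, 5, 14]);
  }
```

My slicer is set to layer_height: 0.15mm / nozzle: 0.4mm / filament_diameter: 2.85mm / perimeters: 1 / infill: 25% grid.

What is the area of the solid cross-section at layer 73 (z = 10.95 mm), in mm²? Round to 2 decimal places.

At z = 10.95 mm: the cube is present — its section is the full 13×30 rectangle (area 390.00 mm²); the cube at (16, 11.5) is present — its section is the full 22.5×5 rectangle (area 112.50 mm²); Taking the first minus the rest: starting from the 13×30 cube (390.00 mm²), the 22.5×5 cube at (16, 11.5) misses the remaining region (no effect) — area = 390.00 mm²; (whole slice rotated 70° about Z — lengths, areas and connectivity unchanged). Overall, the cross-section is a single solid region. Net area = 390.00 mm².

390.00 mm²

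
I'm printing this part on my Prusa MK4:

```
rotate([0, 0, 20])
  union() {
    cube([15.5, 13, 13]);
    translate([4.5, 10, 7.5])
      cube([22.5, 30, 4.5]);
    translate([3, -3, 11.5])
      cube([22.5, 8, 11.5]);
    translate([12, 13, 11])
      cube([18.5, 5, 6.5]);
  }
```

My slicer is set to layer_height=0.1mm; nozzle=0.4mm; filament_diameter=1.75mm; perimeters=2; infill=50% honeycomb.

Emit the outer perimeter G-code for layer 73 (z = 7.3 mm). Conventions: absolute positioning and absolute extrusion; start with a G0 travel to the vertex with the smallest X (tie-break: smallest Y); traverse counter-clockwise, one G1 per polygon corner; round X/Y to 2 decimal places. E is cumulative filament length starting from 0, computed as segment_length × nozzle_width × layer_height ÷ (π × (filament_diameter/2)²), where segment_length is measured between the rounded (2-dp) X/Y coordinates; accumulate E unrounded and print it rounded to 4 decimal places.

G0 X-4.45 Y12.22 Z7.30
G1 X0.00 Y0.00 E0.2163
G1 X14.57 Y5.30 E0.4741
G1 X10.12 Y17.52 E0.6904
G1 X-4.45 Y12.22 E0.9482

At z = 7.3 mm: the cube is present — its section is the full 15.5×13 rectangle; the cube at (4.5, 10) does not reach this height (z outside [7.5, 12]); the cube at (3, -3) does not reach this height (z outside [11.5, 23]); the cube at (12, 13) is not intersected at this z (z outside [11, 17.5]); Taking the union: only the 15.5×13 cube is present, so the union is just that shape — 1 connected region; (rotated 20° about Z; rotation is an isometry so areas/perimeters/island counts are preserved). The outline is a single polygon with 4 vertices. Extrusion per mm of travel: 0.4 × 0.1 / (π × 0.875²) = 0.016630. Accumulating E over each segment gives final E = 0.9482.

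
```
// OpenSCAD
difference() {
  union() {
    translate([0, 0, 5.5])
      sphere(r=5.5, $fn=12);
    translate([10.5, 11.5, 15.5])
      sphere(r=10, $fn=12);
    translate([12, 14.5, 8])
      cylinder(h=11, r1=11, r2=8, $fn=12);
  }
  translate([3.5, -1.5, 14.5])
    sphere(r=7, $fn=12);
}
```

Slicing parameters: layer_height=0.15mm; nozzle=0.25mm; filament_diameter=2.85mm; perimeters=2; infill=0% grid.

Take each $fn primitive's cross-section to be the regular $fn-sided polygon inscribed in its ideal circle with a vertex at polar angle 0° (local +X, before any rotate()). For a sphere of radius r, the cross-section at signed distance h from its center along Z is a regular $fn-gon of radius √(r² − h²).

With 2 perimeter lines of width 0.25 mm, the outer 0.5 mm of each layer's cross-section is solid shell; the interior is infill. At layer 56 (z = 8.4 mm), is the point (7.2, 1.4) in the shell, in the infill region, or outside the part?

outside

At z = 8.4 mm: the r=5.5 sphere contributes a regular 12-gon of circumradius √(5.5²−2.9²) = 4.673; the r=10 sphere at (10.5, 11.5) contributes a regular 12-gon of circumradius √(10²−7.1²) = 7.042; the cone at (12, 14.5) (r1=11→r2=8) has section circumradius 10.891 here — a regular 12-gon; Merging all regions: the regions partially overlap (shared area 148.77 mm²), so overlapping operands fuse into one piece — 2 connected regions; the sphere at (3.5, -1.5): section is a regular 12-gon, circumradius = √(r²−h²) = √(7²−6.1²) = 3.434; Taking the first minus the rest: starting from that combined region, the r=7 sphere at (3.5, -1.5) partially overlaps it — only the 19.76 mm² overlap (of its 35.37 mm²) is removed, clipping the outline — 2 connected regions. Overall, the cross-section has 2 separate islands. The nearest boundary edge runs (4.05, 2.34)→(4.21, 1.74); distance from the point to it = 3.01 mm. The point is not inside any of the regions above, so it lies outside the cross-section (3.01 mm from the nearest boundary).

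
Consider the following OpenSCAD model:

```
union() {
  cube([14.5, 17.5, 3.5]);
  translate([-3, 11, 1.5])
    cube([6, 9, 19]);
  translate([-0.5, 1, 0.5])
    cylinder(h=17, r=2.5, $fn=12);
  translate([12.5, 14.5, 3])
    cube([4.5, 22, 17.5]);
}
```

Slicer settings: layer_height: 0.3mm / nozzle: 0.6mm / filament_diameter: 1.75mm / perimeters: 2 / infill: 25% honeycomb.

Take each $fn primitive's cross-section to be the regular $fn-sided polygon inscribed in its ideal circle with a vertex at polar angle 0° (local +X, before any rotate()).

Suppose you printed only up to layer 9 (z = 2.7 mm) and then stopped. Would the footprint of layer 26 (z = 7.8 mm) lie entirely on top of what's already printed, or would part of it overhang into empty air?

part overhangs

Compare the two slices. At z = 2.7: the 14.5×17.5 cube contributes its full rectangle (area 253.75 mm²); the 6×9 cube at (-3, 11) contributes its full rectangle (area 54.00 mm²); the r=2.5 cylinder at (-0.5, 1) contributes a regular 12-gon of circumradius 2.5 (area = (12/2)·2.500²·sin(360°/12) = 18.75 mm²); the cube at (12.5, 14.5) is absent (z outside [3, 20.5]); Merging all regions: the regions partially overlap — summed areas 326.50 mm² minus the doubly-counted overlap 24.84 mm² gives 301.66 mm² — area = 301.66 mm². At z = 7.8: the cube is not intersected at this z (z outside [0, 3.5]); the cube at (-3, 11) is present — its section is the full 6×9 rectangle (area 54.00 mm²); the cylinder at (-0.5, 1): section is a regular 12-gon, circumradius r=2.5 (area = (12/2)·2.500²·sin(360°/12) = 18.75 mm²); the 4.5×22 cube at (12.5, 14.5) contributes its full rectangle (area 99.00 mm²); Merging all regions: the 3 present regions are separate (no shared area or edge), so areas and boundary lengths simply add and each stays a separate island — area = 171.75 mm². Checking containment: at z = 7.8 the cross-section extends beyond the z = 2.7 cross-section by about 93.00 mm².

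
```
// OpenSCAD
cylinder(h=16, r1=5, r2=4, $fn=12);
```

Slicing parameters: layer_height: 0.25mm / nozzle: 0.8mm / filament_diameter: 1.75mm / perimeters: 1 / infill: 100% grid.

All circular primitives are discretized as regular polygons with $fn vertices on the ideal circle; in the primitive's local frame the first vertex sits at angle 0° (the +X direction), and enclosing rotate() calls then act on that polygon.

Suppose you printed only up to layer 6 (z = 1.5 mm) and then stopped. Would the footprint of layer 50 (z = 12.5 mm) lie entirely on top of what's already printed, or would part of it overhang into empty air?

entirely on top

Compare the two slices. At z = 1.5: the cone contributes a regular 12-gon of circumradius 4.906 (interpolated between r1=5 and r2=4 at t=0.094) (area = (12/2)·4.906²·sin(360°/12) = 72.21 mm²). At z = 12.5: the cone (r1=5→r2=4) has section circumradius 4.219 here — a regular 12-gon (area = (12/2)·4.219²·sin(360°/12) = 53.39 mm²). Checking containment: the cross-section at z = 12.5 is a subset of the cross-section at z = 1.5.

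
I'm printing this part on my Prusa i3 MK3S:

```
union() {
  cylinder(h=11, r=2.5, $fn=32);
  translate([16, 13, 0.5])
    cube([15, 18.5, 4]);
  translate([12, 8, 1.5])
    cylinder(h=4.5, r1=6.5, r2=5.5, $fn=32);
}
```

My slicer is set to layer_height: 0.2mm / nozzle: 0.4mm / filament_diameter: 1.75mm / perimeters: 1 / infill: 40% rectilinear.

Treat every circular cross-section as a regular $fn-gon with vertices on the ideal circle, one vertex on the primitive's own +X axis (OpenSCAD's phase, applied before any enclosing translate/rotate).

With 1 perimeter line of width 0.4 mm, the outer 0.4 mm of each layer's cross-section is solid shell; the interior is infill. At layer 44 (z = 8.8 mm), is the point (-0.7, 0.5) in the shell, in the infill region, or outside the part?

infill

At z = 8.8 mm: the r=2.5 cylinder contributes a regular 32-gon of circumradius 2.5; the cube at (16, 13) does not reach this height (z outside [0.5, 4.5]); the cone at (12, 8) is absent (z outside [1.5, 6]); Taking the union: only the r=2.5 cylinder is present, so the union is just that shape — 1 connected region. Overall, the cross-section is a single solid region. The nearest boundary edge runs (-1.77, 1.77)→(-2.08, 1.39); distance from the point to it = 1.63 mm. The point is inside the cross-section and 1.63 mm from the nearest boundary — more than the 0.4 mm shell width (1 × 0.4), so it's in the infill interior.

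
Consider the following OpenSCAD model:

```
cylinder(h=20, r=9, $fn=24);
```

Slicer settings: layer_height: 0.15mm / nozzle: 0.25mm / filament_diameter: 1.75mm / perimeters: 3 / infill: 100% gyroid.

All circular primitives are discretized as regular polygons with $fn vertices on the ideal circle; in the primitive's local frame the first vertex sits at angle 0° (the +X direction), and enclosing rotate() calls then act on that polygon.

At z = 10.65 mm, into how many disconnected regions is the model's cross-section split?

At z = 10.65 mm: the r=9 cylinder gives a regular 24-gon of circumradius 9 (constant along its height). The result has 1 disconnected region.

1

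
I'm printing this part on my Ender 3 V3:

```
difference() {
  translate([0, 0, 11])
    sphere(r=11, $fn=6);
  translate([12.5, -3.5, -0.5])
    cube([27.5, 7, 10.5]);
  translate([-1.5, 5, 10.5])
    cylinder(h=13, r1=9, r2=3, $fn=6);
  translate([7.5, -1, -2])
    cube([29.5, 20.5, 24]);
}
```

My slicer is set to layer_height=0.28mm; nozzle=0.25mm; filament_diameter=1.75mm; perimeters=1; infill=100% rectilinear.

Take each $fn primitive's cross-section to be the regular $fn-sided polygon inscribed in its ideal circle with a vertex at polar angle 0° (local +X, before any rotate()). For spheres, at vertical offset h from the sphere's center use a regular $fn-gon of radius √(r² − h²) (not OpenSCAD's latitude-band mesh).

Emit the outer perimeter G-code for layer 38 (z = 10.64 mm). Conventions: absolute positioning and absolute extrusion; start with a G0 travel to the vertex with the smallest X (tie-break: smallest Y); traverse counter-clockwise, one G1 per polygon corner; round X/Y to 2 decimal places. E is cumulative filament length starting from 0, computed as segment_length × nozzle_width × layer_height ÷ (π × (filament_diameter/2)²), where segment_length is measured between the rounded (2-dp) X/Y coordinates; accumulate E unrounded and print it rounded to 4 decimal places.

At z = 10.64 mm: the r=11 sphere slices to a regular 6-gon of circumradius 10.994 (√(r²−h²) with h=0.36 from center); the cube at (12.5, -3.5) is absent (z outside [-0.5, 10]); the cone at (-1.5, 5) (r1=9→r2=3) has section circumradius 8.935 here — a regular 6-gon; the cube at (7.5, -1) (footprint 29.5×20.5) is included at this height; Subtracting the remaining from the first: starting from the r=11 sphere, the cone at (-1.5, 5) partially overlaps it — only the 159.84 mm² overlap (of its 207.43 mm²) is removed, clipping the outline; the 29.5×20.5 cube at (7.5, -1) partially overlaps it — only the 13.78 mm² overlap (of its 604.75 mm²) is removed, clipping the outline — 1 connected region. The outline is a single polygon with 12 vertices. Extrusion per mm of travel: 0.25 × 0.28 / (π × 0.875²) = 0.029103. Accumulating E over each segment gives final E = 2.3170.

G0 X-10.99 Y0.00 Z10.64
G1 X-5.50 Y-9.52 E0.3198
G1 X5.50 Y-9.52 E0.6400
G1 X10.42 Y-1.00 E0.9263
G1 X7.50 Y-1.00 E1.0113
G1 X7.50 Y6.05 E1.2164
G1 X5.50 Y9.52 E1.3330
G1 X4.83 Y9.52 E1.3525
G1 X7.44 Y5.00 E1.5044
G1 X2.97 Y-2.74 E1.7645
G1 X-5.97 Y-2.74 E2.0247
G1 X-9.27 Y2.98 E2.2169
G1 X-10.99 Y0.00 E2.3170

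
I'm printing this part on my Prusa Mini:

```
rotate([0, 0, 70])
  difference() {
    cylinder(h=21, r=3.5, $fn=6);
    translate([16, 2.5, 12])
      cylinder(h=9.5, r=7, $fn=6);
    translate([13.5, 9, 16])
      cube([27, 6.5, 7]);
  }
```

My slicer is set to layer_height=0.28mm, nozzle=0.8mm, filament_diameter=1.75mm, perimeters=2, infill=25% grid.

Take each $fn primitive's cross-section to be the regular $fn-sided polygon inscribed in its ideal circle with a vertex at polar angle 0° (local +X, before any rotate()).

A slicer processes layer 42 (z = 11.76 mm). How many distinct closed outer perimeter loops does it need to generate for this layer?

1

At z = 11.76 mm: the cylinder: section is a regular 6-gon, circumradius r=3.5; the cylinder at (16, 2.5) is absent (z outside [12, 21.5]); the cube at (13.5, 9) does not reach this height (z outside [16, 23]); After the difference (first − rest): none of the subtracted shapes is present at this height, so the r=3.5 cylinder is unchanged — 1 connected region; (rotated 70° about Z; rotation is an isometry so areas/perimeters/island counts are preserved). The result has 1 disconnected region.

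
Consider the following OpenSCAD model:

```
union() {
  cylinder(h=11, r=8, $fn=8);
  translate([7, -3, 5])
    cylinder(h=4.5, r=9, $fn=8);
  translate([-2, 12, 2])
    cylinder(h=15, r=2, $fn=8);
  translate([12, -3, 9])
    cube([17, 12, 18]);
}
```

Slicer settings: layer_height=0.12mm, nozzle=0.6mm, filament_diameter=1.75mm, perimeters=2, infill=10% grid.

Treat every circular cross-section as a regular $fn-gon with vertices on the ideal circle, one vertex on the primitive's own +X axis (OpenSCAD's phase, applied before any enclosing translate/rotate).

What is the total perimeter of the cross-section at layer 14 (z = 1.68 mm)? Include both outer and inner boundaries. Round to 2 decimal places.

48.98 mm

At z = 1.68 mm: the cylinder: section is a regular 8-gon, circumradius r=8 (perimeter = 2·8·8.000·sin(180°/8) = 48.98 mm); the cylinder at (7, -3) is not intersected at this z (z outside [5, 9.5]); the cylinder at (-2, 12) is not intersected at this z (z outside [2, 17]); the cube at (12, -3) does not reach this height (z outside [9, 27]); Combining (union): only the r=8 cylinder is present, so the union is just that shape — boundary = 48.98 mm. Overall, the cross-section is a single solid region. Total boundary length (outer) = 48.98 mm.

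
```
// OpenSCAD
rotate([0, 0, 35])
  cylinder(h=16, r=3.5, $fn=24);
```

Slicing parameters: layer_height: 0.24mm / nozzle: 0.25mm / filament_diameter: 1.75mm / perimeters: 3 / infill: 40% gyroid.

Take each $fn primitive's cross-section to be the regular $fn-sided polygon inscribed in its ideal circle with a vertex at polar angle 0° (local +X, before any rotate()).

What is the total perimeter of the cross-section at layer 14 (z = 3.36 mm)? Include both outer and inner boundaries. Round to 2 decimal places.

At z = 3.36 mm: the r=3.5 cylinder contributes a regular 24-gon of circumradius 3.5 (perimeter = 2·24·3.500·sin(180°/24) = 21.93 mm); (whole slice rotated 35° about Z — lengths, areas and connectivity unchanged). Overall, the cross-section is a single solid region. Total boundary length (outer) = 21.93 mm.

21.93 mm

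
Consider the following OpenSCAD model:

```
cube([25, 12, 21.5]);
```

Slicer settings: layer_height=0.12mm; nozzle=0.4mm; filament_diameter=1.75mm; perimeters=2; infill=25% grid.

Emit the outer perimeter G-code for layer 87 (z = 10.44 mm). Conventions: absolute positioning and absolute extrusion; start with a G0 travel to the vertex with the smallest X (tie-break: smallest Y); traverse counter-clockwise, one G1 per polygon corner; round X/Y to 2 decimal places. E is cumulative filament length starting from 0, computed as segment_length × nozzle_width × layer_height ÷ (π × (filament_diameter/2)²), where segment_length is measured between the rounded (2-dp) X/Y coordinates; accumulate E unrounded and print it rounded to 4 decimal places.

At z = 10.44 mm: the cube (footprint 25×12) is included at this height. The outline is a single polygon with 4 vertices. Extrusion per mm of travel: 0.4 × 0.12 / (π × 0.875²) = 0.019956. Accumulating E over each segment gives final E = 1.4767.

G0 X0.00 Y0.00 Z10.44
G1 X25.00 Y0.00 E0.4989
G1 X25.00 Y12.00 E0.7384
G1 X0.00 Y12.00 E1.2373
G1 X0.00 Y0.00 E1.4767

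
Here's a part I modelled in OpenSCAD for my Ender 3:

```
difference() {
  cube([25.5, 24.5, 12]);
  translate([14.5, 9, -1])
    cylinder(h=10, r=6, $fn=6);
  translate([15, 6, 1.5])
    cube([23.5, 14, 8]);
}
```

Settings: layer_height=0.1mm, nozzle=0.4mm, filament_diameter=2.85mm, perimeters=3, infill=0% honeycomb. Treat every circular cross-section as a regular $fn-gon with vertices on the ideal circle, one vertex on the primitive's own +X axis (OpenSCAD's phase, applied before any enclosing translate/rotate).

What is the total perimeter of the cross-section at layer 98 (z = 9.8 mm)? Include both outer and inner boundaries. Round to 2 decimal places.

100.00 mm

At z = 9.8 mm: the cube is present — its section is the full 25.5×24.5 rectangle (perimeter 100.00 mm); the cylinder at (14.5, 9) does not reach this height (z outside [-1, 9]); the cube at (15, 6) does not reach this height (z outside [1.5, 9.5]); Subtracting the remaining from the first: none of the subtracted shapes is present at this height, so the 25.5×24.5 cube is unchanged — boundary = 100.00 mm. Overall, the cross-section is a single solid region. Total boundary length (outer) = 100.00 mm.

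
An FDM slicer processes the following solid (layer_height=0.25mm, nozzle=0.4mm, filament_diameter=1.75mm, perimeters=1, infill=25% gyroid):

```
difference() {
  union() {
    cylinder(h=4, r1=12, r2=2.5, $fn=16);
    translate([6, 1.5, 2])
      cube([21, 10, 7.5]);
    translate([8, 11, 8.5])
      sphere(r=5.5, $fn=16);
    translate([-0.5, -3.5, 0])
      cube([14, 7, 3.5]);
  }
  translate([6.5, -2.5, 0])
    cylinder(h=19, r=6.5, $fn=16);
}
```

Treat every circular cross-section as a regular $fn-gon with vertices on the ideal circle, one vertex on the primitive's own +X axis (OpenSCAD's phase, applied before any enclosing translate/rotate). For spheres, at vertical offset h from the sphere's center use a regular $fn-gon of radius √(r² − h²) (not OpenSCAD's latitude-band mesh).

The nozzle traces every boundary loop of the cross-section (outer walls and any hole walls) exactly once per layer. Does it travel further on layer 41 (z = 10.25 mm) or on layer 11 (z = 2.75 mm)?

Layer 41 (z = 10.25): the cone is not intersected at this z (z outside [0, 4]); the cube at (6, 1.5) does not reach this height (z outside [2, 9.5]); the r=5.5 sphere at (8, 11) contributes a regular 16-gon of circumradius √(5.5²−1.75²) = 5.214 (perimeter = 2·16·5.214·sin(180°/16) = 32.55 mm); the cube at (-0.5, -3.5) is not intersected at this z (z outside [0, 3.5]); Merging all regions: only the r=5.5 sphere at (8, 11) is present, so the union is just that shape — boundary = 32.55 mm; the r=6.5 cylinder at (6.5, -2.5) gives a regular 16-gon of circumradius 6.5 (constant along its height) (perimeter = 2·16·6.500·sin(180°/16) = 40.58 mm); After the difference (first − rest): starting from that combined region, the r=6.5 cylinder at (6.5, -2.5) misses the remaining region (no effect) — boundary = 32.55 mm. So its perimeter = 32.55 mm. Layer 11 (z = 2.75): the cone: at t=0.688 of its height the radius interpolates to r₁+(r₂−r₁)t = 5.469, giving a regular 16-gon of that circumradius (perimeter = 2·16·5.469·sin(180°/16) = 34.14 mm); the cube at (6, 1.5) (footprint 21×10) is included at this height (perimeter 62.00 mm); the sphere at (8, 11) does not reach this height (|z−center|=5.750 > r=5.5); the cube at (-0.5, -3.5) is present — its section is the full 14×7 rectangle (perimeter 42.00 mm); Taking the union: the regions partially overlap (shared area 53.42 mm²), so the edge portions inside another operand are dropped and the merged outline is re-measured after clipping — boundary = 95.26 mm; the r=6.5 cylinder at (6.5, -2.5) contributes a regular 16-gon of circumradius 6.5 (perimeter = 2·16·6.500·sin(180°/16) = 40.58 mm); After the difference (first − rest): starting from that combined region, the r=6.5 cylinder at (6.5, -2.5) partially overlaps it — only the 81.73 mm² overlap (of its 129.35 mm²) is removed, clipping the outline — boundary = 102.60 mm. So its perimeter = 102.60 mm. Layer 11 is larger (102.60 vs 32.55 mm).

layer 11 (z = 2.75 mm)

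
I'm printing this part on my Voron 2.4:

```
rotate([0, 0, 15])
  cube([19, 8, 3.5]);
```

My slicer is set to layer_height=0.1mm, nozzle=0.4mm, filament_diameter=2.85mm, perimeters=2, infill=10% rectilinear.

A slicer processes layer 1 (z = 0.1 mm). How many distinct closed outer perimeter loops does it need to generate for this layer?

At z = 0.1 mm: the cube (footprint 19×8) is included at this height; (rotated 15° about Z; rotation is an isometry so areas/perimeters/island counts are preserved). The result has 1 disconnected region.

1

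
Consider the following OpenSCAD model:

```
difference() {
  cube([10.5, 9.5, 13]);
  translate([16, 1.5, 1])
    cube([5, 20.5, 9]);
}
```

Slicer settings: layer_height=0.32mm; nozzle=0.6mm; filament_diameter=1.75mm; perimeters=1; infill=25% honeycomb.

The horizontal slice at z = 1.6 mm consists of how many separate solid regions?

At z = 1.6 mm: the 10.5×9.5 cube contributes its full rectangle; the cube at (16, 1.5) (footprint 5×20.5) is included at this height; Taking the first minus the rest: starting from the 10.5×9.5 cube, the 5×20.5 cube at (16, 1.5) misses the remaining region (no effect) — 1 connected region. The result has 1 disconnected region.

1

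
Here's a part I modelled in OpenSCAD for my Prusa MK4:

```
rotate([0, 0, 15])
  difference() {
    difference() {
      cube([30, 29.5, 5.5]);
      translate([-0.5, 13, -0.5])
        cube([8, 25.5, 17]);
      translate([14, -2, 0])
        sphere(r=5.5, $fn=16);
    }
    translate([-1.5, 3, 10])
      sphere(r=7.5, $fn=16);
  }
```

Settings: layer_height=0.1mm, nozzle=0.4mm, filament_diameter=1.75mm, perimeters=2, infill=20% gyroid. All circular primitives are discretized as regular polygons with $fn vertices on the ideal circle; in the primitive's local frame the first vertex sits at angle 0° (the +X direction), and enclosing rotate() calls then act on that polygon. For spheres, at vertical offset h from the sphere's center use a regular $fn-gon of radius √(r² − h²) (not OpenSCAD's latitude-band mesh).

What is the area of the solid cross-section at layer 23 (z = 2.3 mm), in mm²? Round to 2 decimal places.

At z = 2.3 mm: the cube is present — its section is the full 30×29.5 rectangle (area 885.00 mm²); the 8×25.5 cube at (-0.5, 13) contributes its full rectangle (area 204.00 mm²); the r=5.5 sphere at (14, -2) contributes a regular 16-gon of circumradius √(5.5²−2.3²) = 4.996 (area = (16/2)·4.996²·sin(360°/16) = 76.41 mm²); After the difference (first − rest): starting from the 30×29.5 cube (885.00 mm²), the 8×25.5 cube at (-0.5, 13) partially overlaps it — only the 123.75 mm² overlap (of its 204.00 mm²) is removed, clipping the outline; the r=5.5 sphere at (14, -2) partially overlaps it — only the 19.02 mm² overlap (of its 76.41 mm²) is removed, clipping the outline — area = 742.23 mm²; the sphere at (-1.5, 3) is not intersected at this z (|z−center|=7.700 > r=7.5); Subtracting the remaining from the first: none of the subtracted shapes is present at this height, so the result so far is unchanged — area = 742.23 mm²; (rotated 15° about Z; rotation is an isometry so areas/perimeters/island counts are preserved). Overall, the cross-section is a single solid region. Net area = 742.23 mm².

742.23 mm²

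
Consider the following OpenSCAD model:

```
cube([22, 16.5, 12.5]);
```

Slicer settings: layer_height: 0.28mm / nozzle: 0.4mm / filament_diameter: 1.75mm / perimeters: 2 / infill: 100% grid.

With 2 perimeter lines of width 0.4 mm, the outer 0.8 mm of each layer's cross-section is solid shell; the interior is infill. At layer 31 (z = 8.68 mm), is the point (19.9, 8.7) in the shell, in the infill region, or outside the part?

At z = 8.68 mm: the 22×16.5 cube contributes its full rectangle. Overall, the cross-section is a single solid region. The nearest boundary edge runs (22.00, 0.00)→(22.00, 16.50); distance from the point to it = 2.10 mm. The point is inside the cross-section and 2.10 mm from the nearest boundary — more than the 0.8 mm shell width (2 × 0.4), so it's in the infill interior.

infill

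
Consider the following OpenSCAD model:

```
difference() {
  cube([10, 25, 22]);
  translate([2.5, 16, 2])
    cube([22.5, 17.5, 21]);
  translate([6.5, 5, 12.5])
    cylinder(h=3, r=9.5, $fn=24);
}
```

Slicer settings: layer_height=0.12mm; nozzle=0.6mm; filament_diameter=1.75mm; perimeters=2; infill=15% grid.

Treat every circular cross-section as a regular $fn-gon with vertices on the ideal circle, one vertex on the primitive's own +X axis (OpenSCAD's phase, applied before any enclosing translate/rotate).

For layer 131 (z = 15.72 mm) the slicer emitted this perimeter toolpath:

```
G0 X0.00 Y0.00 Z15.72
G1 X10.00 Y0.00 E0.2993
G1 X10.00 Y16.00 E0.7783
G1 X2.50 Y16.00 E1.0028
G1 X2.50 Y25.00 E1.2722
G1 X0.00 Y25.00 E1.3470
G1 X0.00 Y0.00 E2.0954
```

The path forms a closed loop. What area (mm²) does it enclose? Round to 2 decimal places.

Apply the shoelace formula to the sequence of (X, Y) vertices; enclosed area = 182.50 mm².

182.50 mm²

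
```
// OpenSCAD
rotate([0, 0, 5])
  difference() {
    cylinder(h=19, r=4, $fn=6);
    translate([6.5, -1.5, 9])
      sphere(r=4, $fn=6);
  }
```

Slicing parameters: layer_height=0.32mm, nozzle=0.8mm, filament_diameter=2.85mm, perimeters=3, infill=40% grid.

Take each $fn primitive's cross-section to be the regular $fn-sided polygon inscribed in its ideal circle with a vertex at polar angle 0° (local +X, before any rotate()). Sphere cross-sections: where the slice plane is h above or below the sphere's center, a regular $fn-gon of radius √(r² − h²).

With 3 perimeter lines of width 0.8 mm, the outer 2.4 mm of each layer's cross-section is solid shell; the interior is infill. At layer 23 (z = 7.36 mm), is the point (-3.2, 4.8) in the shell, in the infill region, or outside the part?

At z = 7.36 mm: the r=4 cylinder gives a regular 6-gon of circumradius 4 (constant along its height); the r=4 sphere at (6.5, -1.5) slices to a regular 6-gon of circumradius 3.648 (√(r²−h²) with h=1.64 from center); Taking the first minus the rest: starting from the r=4 cylinder, the r=4 sphere at (6.5, -1.5) partially overlaps it — only the 0.49 mm² overlap (of its 34.58 mm²) is removed, clipping the outline — 1 connected region; (rotated 5° about Z; rotation is an isometry so areas/perimeters/island counts are preserved). Overall, the cross-section is a single solid region. Undo the 5° rotation: the query point maps to (-2.769, 5.061) in the un-rotated model frame. The nearest boundary edge runs (-4.00, 0.00)→(-2.00, 3.46); distance from the point to it = 1.77 mm. The point is not inside any of the regions above, so it lies outside the cross-section (1.77 mm from the nearest boundary).

outside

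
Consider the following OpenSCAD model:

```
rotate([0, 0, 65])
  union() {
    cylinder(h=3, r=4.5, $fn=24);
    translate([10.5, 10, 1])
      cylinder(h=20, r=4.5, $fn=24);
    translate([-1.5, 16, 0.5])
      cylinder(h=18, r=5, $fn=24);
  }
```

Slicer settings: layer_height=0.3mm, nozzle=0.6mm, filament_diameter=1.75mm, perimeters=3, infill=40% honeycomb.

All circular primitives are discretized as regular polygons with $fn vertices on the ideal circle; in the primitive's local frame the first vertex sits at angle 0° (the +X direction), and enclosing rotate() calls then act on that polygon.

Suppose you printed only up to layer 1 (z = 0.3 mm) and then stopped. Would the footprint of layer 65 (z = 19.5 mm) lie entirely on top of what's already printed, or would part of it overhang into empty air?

part overhangs

Compare the two slices. At z = 0.3: the r=4.5 cylinder contributes a regular 24-gon of circumradius 4.5 (area = (24/2)·4.500²·sin(360°/24) = 62.89 mm²); the cylinder at (10.5, 10) is absent (z outside [1, 21]); the cylinder at (-1.5, 16) is not intersected at this z (z outside [0.5, 18.5]); Combining (union): only the r=4.5 cylinder is present, so the union is just that shape — area = 62.89 mm²; (rotated 65° about Z; rotation is an isometry so areas/perimeters/island counts are preserved). At z = 19.5: the cylinder is not intersected at this z (z outside [0, 3]); the r=4.5 cylinder at (10.5, 10) gives a regular 24-gon of circumradius 4.5 (constant along its height) (area = (24/2)·4.500²·sin(360°/24) = 62.89 mm²); the cylinder at (-1.5, 16) does not reach this height (z outside [0.5, 18.5]); Taking the union: only the r=4.5 cylinder at (10.5, 10) is present, so the union is just that shape — area = 62.89 mm²; (rotated 65° about Z; rotation is an isometry so areas/perimeters/island counts are preserved). Checking containment: at z = 19.5 the cross-section extends beyond the z = 0.3 cross-section by about 62.89 mm².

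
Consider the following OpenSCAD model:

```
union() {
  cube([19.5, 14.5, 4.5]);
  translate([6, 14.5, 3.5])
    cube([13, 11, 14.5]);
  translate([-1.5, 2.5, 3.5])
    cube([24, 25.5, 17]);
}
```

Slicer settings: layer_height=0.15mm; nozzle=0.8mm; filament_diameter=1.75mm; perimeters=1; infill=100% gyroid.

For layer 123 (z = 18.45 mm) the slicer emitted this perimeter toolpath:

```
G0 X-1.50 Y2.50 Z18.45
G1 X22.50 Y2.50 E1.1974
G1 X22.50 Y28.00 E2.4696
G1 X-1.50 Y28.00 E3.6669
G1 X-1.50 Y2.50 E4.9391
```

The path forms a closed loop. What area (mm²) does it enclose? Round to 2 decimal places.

612.00 mm²

Apply the shoelace formula to the sequence of (X, Y) vertices; enclosed area = 612.00 mm².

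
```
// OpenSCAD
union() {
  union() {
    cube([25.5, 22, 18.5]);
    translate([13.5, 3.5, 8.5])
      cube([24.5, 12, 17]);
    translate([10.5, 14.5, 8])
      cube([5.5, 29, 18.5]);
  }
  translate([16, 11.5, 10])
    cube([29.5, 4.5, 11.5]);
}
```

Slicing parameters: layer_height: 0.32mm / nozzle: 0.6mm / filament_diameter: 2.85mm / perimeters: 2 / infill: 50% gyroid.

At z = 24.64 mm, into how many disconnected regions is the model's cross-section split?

1

At z = 24.64 mm: the cube is absent (z outside [0, 18.5]); the cube at (13.5, 3.5) is present — its section is the full 24.5×12 rectangle; the 5.5×29 cube at (10.5, 14.5) contributes its full rectangle; Combining (union): the regions partially overlap (shared area 2.50 mm²), so overlapping operands fuse into one piece — 1 connected region; the cube at (16, 11.5) is not intersected at this z (z outside [10, 21.5]); Combining (union): only that combined region is present, so the union is just that shape — 1 connected region. The result has 1 disconnected region.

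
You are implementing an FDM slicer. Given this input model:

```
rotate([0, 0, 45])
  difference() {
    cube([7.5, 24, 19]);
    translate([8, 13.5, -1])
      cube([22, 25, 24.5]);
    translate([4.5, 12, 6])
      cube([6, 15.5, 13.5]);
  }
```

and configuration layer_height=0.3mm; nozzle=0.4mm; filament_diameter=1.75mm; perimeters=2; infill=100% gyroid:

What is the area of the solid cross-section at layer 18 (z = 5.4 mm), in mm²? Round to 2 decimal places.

180.00 mm²

At z = 5.4 mm: the cube (footprint 7.5×24) is included at this height (area 180.00 mm²); the cube at (8, 13.5) (footprint 22×25) is included at this height (area 550.00 mm²); the cube at (4.5, 12) is absent (z outside [6, 19.5]); Taking the first minus the rest: starting from the 7.5×24 cube (180.00 mm²), the 22×25 cube at (8, 13.5) misses the remaining region (no effect) — area = 180.00 mm²; (rotated 45° about Z; rotation is an isometry so areas/perimeters/island counts are preserved). Overall, the cross-section is a single solid region. Net area = 180.00 mm².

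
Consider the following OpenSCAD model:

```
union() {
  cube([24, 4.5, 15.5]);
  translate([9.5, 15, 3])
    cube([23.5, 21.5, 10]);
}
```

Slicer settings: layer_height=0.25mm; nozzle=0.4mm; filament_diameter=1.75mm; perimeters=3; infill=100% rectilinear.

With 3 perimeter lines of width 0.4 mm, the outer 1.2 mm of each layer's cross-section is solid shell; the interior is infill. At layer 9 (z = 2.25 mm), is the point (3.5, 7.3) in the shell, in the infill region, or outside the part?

At z = 2.25 mm: the 24×4.5 cube contributes its full rectangle; the cube at (9.5, 15) is not intersected at this z (z outside [3, 13]); Merging all regions: only the 24×4.5 cube is present, so the union is just that shape — 1 connected region. Overall, the cross-section is a single solid region. The nearest boundary edge runs (24.00, 4.50)→(0.00, 4.50); distance from the point to it = 2.80 mm. The point is not inside any of the regions above, so it lies outside the cross-section (2.80 mm from the nearest boundary).

outside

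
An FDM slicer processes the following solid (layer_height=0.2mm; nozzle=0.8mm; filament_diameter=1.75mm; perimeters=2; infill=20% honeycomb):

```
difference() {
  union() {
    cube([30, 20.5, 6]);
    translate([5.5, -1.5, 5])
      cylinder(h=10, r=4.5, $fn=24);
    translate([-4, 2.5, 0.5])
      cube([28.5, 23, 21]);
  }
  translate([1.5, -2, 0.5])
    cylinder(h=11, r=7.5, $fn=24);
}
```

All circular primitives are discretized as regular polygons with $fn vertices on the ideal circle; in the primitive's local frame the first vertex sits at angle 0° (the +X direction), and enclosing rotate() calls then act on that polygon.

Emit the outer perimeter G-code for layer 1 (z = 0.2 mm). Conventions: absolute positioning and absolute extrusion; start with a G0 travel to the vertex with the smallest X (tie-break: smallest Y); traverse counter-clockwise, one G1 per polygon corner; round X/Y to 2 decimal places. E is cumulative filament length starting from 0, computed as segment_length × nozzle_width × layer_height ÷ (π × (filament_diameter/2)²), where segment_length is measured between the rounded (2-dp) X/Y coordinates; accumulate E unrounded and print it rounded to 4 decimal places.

G0 X0.00 Y0.00 Z0.20
G1 X30.00 Y0.00 E1.9956
G1 X30.00 Y20.50 E3.3593
G1 X0.00 Y20.50 E5.3549
G1 X0.00 Y0.00 E6.7185

At z = 0.2 mm: the cube is present — its section is the full 30×20.5 rectangle; the cylinder at (5.5, -1.5) is absent (z outside [5, 15]); the cube at (-4, 2.5) does not reach this height (z outside [0.5, 21.5]); Taking the union: only the 30×20.5 cube is present, so the union is just that shape — 1 connected region; the cylinder at (1.5, -2) does not reach this height (z outside [0.5, 11.5]); After the difference (first − rest): none of the subtracted shapes is present at this height, so the result so far is unchanged — 1 connected region. The outline is a single polygon with 4 vertices. Extrusion per mm of travel: 0.8 × 0.2 / (π × 0.875²) = 0.066520. Accumulating E over each segment gives final E = 6.7185.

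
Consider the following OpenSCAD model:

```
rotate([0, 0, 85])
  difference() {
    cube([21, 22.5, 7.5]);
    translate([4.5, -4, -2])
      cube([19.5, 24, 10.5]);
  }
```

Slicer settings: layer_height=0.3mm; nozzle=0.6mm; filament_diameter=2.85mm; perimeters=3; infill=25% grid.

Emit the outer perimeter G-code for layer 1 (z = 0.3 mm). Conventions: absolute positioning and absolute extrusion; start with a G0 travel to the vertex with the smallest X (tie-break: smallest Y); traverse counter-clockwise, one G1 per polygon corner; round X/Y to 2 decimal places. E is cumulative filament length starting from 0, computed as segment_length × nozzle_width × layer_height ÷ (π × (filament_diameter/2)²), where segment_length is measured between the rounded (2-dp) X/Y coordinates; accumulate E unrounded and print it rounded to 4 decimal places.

G0 X-22.41 Y1.96 Z0.30
G1 X0.00 Y0.00 E0.6347
G1 X0.39 Y4.48 E0.7616
G1 X-19.53 Y6.23 E1.3258
G1 X-18.09 Y22.66 E1.7912
G1 X-20.58 Y22.88 E1.8617
G1 X-22.41 Y1.96 E2.4543

At z = 0.3 mm: the 21×22.5 cube contributes its full rectangle; the 19.5×24 cube at (4.5, -4) contributes its full rectangle; After the difference (first − rest): starting from the 21×22.5 cube, the 19.5×24 cube at (4.5, -4) partially overlaps it — only the 330.00 mm² overlap (of its 468.00 mm²) is removed, clipping the outline — 1 connected region; (whole slice rotated 85° about Z — lengths, areas and connectivity unchanged). The outline is a single polygon with 6 vertices. Extrusion per mm of travel: 0.6 × 0.3 / (π × 1.425²) = 0.028216. Accumulating E over each segment gives final E = 2.4543.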